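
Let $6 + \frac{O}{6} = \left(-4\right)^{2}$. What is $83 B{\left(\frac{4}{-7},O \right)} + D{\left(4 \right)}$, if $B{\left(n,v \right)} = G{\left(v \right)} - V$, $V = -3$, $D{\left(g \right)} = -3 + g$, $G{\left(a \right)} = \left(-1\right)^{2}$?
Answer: $333$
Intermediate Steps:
$G{\left(a \right)} = 1$
$O = 60$ ($O = -36 + 6 \left(-4\right)^{2} = -36 + 6 \cdot 16 = -36 + 96 = 60$)
$B{\left(n,v \right)} = 4$ ($B{\left(n,v \right)} = 1 - -3 = 1 + 3 = 4$)
$83 B{\left(\frac{4}{-7},O \right)} + D{\left(4 \right)} = 83 \cdot 4 + \left(-3 + 4\right) = 332 + 1 = 333$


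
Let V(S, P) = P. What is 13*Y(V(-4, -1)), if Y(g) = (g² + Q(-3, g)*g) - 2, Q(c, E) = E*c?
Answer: -52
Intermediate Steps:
Y(g) = -2 - 2*g² (Y(g) = (g² + (g*(-3))*g) - 2 = (g² + (-3*g)*g) - 2 = (g² - 3*g²) - 2 = -2*g² - 2 = -2 - 2*g²)
13*Y(V(-4, -1)) = 13*(-2 - 2*(-1)²) = 13*(-2 - 2*1) = 13*(-2 - 2) = 13*(-4) = -52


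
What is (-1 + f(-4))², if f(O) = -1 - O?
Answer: 4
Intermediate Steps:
(-1 + f(-4))² = (-1 + (-1 - 1*(-4)))² = (-1 + (-1 + 4))² = (-1 + 3)² = 2² = 4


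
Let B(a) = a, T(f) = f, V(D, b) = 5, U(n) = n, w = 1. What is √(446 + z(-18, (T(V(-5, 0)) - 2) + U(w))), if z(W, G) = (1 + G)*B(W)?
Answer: 2*√89 ≈ 18.868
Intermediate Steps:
z(W, G) = W*(1 + G) (z(W, G) = (1 + G)*W = W*(1 + G))
√(446 + z(-18, (T(V(-5, 0)) - 2) + U(w))) = √(446 - 18*(1 + ((5 - 2) + 1))) = √(446 - 18*(1 + (3 + 1))) = √(446 - 18*(1 + 4)) = √(446 - 18*5) = √(446 - 90) = √356 = 2*√89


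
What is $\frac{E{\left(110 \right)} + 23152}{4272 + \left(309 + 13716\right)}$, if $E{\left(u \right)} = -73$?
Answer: $\frac{7693}{6099} \approx 1.2614$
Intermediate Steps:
$\frac{E{\left(110 \right)} + 23152}{4272 + \left(309 + 13716\right)} = \frac{-73 + 23152}{4272 + \left(309 + 13716\right)} = \frac{23079}{4272 + 14025} = \frac{23079}{18297} = 23079 \cdot \frac{1}{18297} = \frac{7693}{6099}$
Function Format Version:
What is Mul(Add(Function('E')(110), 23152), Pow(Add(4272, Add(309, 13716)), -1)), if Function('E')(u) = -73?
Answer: Rational(7693, 6099) ≈ 1.2614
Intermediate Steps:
Mul(Add(Function('E')(110), 23152), Pow(Add(4272, Add(309, 13716)), -1)) = Mul(Add(-73, 23152), Pow(Add(4272, Add(309, 13716)), -1)) = Mul(23079, Pow(Add(4272, 14025), -1)) = Mul(23079, Pow(18297, -1)) = Mul(23079, Rational(1, 18297)) = Rational(7693, 6099)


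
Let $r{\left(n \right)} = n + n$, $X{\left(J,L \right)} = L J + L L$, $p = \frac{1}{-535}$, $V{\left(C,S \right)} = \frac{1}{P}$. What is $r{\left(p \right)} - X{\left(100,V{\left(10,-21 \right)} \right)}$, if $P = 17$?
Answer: $- \frac{910613}{154615} \approx -5.8895$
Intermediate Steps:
$V{\left(C,S \right)} = \frac{1}{17}$
$p = - \frac{1}{535} \approx -0.0018692$
$X{\left(J,L \right)} = L^{2} + J L$ ($X{\left(J,L \right)} = J L + L^{2} = L^{2} + J L$)
$r{\left(n \right)} = 2 n$
$r{\left(p \right)} - X{\left(100,V{\left(10,-21 \right)} \right)} = 2 \left(- \frac{1}{535}\right) - \frac{100 + \frac{1}{17}}{17} = - \frac{2}{535} - \frac{1}{17} \cdot \frac{1701}{17} = - \frac{2}{535} - \frac{1701}{289} = - \frac{910613}{154615}$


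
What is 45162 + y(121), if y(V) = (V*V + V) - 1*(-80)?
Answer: 60004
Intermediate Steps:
y(V) = 80 + V + V² (y(V) = (V² + V) + 80 = (V + V²) + 80 = 80 + V + V²)
45162 + y(121) = 45162 + (80 + 121 + 121²) = 45162 + (80 + 121 + 14641) = 45162 + 14842 = 60004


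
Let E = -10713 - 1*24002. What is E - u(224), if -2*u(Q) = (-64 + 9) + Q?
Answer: -69261/2 ≈ -34631.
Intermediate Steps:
u(Q) = 55/2 - Q/2 (u(Q) = -((-64 + 9) + Q)/2 = -(-55 + Q)/2 = 55/2 - Q/2)
E = -34715 (E = -10713 - 24002 = -34715)
E - u(224) = -34715 - (55/2 - ½*224) = -34715 - (55/2 - 112) = -34715 - 1*(-169/2) = -34715 + 169/2 = -69261/2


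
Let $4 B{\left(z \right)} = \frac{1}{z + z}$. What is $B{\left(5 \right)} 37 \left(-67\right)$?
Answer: $- \frac{2479}{40} \approx -61.975$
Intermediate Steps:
$B{\left(z \right)} = \frac{1}{8 z}$ ($B{\left(z \right)} = \frac{1}{4 \left(z + z\right)} = \frac{1}{4 \cdot 2 z} = \frac{\frac{1}{2} \frac{1}{z}}{4} = \frac{1}{8 z}$)
$B{\left(5 \right)} 37 \left(-67\right) = \frac{1}{8 \cdot 5} \cdot 37 \left(-67\right) = \frac{1}{8} \cdot \frac{1}{5} \cdot 37 \left(-67\right) = \frac{1}{40} \cdot 37 \left(-67\right) = \frac{37}{40} \left(-67\right) = - \frac{2479}{40}$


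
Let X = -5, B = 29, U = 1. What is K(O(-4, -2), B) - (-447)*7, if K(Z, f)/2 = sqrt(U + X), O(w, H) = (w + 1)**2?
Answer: 3129 + 4*I ≈ 3129.0 + 4.0*I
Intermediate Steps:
O(w, H) = (1 + w)**2
K(Z, f) = 4*I (K(Z, f) = 2*sqrt(1 - 5) = 2*sqrt(-4) = 2*(2*I) = 4*I)
K(O(-4, -2), B) - (-447)*7 = 4*I - (-447)*7 = 4*I - 1*(-3129) = 4*I + 3129 = 3129 + 4*I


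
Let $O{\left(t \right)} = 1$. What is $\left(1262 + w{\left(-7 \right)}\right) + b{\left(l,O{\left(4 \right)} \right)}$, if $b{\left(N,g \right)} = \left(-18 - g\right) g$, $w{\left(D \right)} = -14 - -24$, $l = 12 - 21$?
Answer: $1253$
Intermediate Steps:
$l = -9$ ($l = 12 - 21 = -9$)
$w{\left(D \right)} = 10$ ($w{\left(D \right)} = -14 + 24 = 10$)
$b{\left(N,g \right)} = g \left(-18 - g\right)$
$\left(1262 + w{\left(-7 \right)}\right) + b{\left(l,O{\left(4 \right)} \right)} = \left(1262 + 10\right) - 1 \left(18 + 1\right) = 1272 - 1 \cdot 19 = 1272 - 19 = 1253$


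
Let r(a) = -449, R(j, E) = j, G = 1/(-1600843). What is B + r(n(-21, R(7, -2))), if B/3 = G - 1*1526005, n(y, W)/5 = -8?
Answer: -7329402045155/1600843 ≈ -4.5785e+6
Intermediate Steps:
G = -1/1600843 ≈ -6.2467e-7
n(y, W) = -40 (n(y, W) = 5*(-8) = -40)
B = -7328683266648/1600843 (B = 3*(-1/1600843 - 1*1526005) = 3*(-1/1600843 - 1526005) = 3*(-2442894422216/1600843) = -7328683266648/1600843 ≈ -4.5780e+6)
B + r(n(-21, R(7, -2))) = -7328683266648/1600843 - 449 = -7329402045155/1600843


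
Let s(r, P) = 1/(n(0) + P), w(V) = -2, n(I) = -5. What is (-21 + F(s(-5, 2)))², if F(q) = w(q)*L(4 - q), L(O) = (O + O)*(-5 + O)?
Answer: 7225/81 ≈ 89.198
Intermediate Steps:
L(O) = 2*O*(-5 + O) (L(O) = (2*O)*(-5 + O) = 2*O*(-5 + O))
s(r, P) = 1/(-5 + P)
F(q) = -4*(-1 - q)*(4 - q) (F(q) = -4*(4 - q)*(-5 + (4 - q)) = -4*(4 - q)*(-1 - q) = -4*(-1 - q)*(4 - q))
(-21 + F(s(-5, 2)))² = (-21 - 4*(1 + 1/(-5 + 2))*(-4 + 1/(-5 + 2)))² = (-21 - 4*(1 + 1/(-3))*(-4 + 1/(-3)))² = (-21 - 4*(1 - ⅓)*(-4 - ⅓))² = (-21 - 4*⅔*(-13/3))² = (-21 + 104/9)² = (-85/9)² = 7225/81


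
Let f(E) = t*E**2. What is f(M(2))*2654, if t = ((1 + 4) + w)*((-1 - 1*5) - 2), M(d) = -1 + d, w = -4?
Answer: -21232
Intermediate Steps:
t = -8 (t = ((1 + 4) - 4)*((-1 - 1*5) - 2) = (5 - 4)*((-1 - 5) - 2) = 1*(-6 - 2) = 1*(-8) = -8)
f(E) = -8*E**2
f(M(2))*2654 = -8*(-1 + 2)**2*2654 = -8*1**2*2654 = -8*1*2654 = -8*2654 = -21232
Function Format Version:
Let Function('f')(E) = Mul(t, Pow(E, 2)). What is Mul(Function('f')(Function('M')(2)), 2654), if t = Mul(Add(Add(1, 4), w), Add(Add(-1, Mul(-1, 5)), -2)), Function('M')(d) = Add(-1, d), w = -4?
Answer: -21232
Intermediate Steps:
t = -8 (t = Mul(Add(Add(1, 4), -4), Add(Add(-1, Mul(-1, 5)), -2)) = Mul(Add(5, -4), Add(Add(-1, -5), -2)) = Mul(1, Add(-6, -2)) = Mul(1, -8) = -8)
Function('f')(E) = Mul(-8, Pow(E, 2))
Mul(Function('f')(Function('M')(2)), 2654) = Mul(Mul(-8, Pow(Add(-1, 2), 2)), 2654) = Mul(Mul(-8, Pow(1, 2)), 2654) = Mul(Mul(-8, 1), 2654) = Mul(-8, 2654) = -21232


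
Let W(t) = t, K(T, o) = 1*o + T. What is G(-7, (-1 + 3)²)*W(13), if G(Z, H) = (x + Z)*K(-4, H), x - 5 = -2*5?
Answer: 0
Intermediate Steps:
K(T, o) = T + o (K(T, o) = o + T = T + o)
x = -5 (x = 5 - 2*5 = 5 - 10 = -5)
G(Z, H) = (-5 + Z)*(-4 + H)
G(-7, (-1 + 3)²)*W(13) = ((-5 - 7)*(-4 + (-1 + 3)²))*13 = -12*(-4 + 2²)*13 = -12*(-4 + 4)*13 = -12*0*13 = 0*13 = 0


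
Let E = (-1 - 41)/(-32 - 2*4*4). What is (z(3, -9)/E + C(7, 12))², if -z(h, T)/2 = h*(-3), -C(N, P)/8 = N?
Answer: 40000/49 ≈ 816.33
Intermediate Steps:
C(N, P) = -8*N
z(h, T) = 6*h (z(h, T) = -2*h*(-3) = -(-6)*h = 6*h)
E = 21/32 (E = -42/(-32 - 8*4) = -42/(-32 - 32) = -42/(-64) = -42*(-1/64) = 21/32 ≈ 0.65625)
(z(3, -9)/E + C(7, 12))² = ((6*3)/(21/32) - 8*7)² = (18*(32/21) - 56)² = (192/7 - 56)² = (-200/7)² = 40000/49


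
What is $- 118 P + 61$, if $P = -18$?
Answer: $2185$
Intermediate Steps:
$- 118 P + 61 = \left(-118\right) \left(-18\right) + 61 = 2124 + 61 = 2185$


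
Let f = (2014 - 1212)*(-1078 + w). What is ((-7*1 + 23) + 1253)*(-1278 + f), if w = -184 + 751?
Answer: -521685900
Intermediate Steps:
w = 567
f = -409822 (f = (2014 - 1212)*(-1078 + 567) = 802*(-511) = -409822)
((-7*1 + 23) + 1253)*(-1278 + f) = ((-7*1 + 23) + 1253)*(-1278 - 409822) = ((-7 + 23) + 1253)*(-411100) = (16 + 1253)*(-411100) = 1269*(-411100) = -521685900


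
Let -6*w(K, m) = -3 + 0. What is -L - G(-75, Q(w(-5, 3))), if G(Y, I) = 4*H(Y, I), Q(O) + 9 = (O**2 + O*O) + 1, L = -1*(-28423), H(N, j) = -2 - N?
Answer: -28715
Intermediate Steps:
w(K, m) = 1/2 (w(K, m) = -(-3 + 0)/6 = -1/6*(-3) = 1/2)
L = 28423
Q(O) = -8 + 2*O**2 (Q(O) = -9 + ((O**2 + O*O) + 1) = -9 + ((O**2 + O**2) + 1) = -9 + (2*O**2 + 1) = -9 + (1 + 2*O**2) = -8 + 2*O**2)
G(Y, I) = -8 - 4*Y (G(Y, I) = 4*(-2 - Y) = -8 - 4*Y)
-L - G(-75, Q(w(-5, 3))) = -1*28423 - (-8 - 4*(-75)) = -28423 - (-8 + 300) = -28423 - 1*292 = -28423 - 292 = -28715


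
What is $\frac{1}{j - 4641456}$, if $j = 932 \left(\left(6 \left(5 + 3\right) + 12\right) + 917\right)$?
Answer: $- \frac{1}{3730892} \approx -2.6803 \cdot 10^{-7}$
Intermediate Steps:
$j = 910564$ ($j = 932 \left(\left(6 \cdot 8 + 12\right) + 917\right) = 932 \left(\left(48 + 12\right) + 917\right) = 932 \left(60 + 917\right) = 932 \cdot 977 = 910564$)
$\frac{1}{j - 4641456} = \frac{1}{910564 - 4641456} = \frac{1}{-3730892} = - \frac{1}{3730892}$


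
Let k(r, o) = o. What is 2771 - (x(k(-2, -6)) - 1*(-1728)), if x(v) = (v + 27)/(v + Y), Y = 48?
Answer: 2085/2 ≈ 1042.5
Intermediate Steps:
x(v) = (27 + v)/(48 + v) (x(v) = (v + 27)/(v + 48) = (27 + v)/(48 + v))
2771 - (x(k(-2, -6)) - 1*(-1728)) = 2771 - ((27 - 6)/(48 - 6) - 1*(-1728)) = 2771 - (21/42 + 1728) = 2771 - ((1/42)*21 + 1728) = 2771 - (½ + 1728) = 2771 - 1*3457/2 = 2771 - 3457/2 = 2085/2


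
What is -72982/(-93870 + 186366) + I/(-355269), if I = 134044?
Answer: -6387795997/5476826904 ≈ -1.1663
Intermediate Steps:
-72982/(-93870 + 186366) + I/(-355269) = -72982/(-93870 + 186366) + 134044/(-355269) = -72982/92496 + 134044*(-1/355269) = -72982*1/92496 - 134044/355269 = -36491/46248 - 134044/355269 = -6387795997/5476826904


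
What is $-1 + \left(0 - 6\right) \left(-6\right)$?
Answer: $35$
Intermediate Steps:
$-1 + \left(0 - 6\right) \left(-6\right) = -1 - -36 = -1 + 36 = 35$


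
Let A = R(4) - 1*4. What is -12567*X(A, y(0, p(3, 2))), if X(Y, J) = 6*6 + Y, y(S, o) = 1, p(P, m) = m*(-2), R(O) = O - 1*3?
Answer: -414711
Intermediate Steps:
R(O) = -3 + O (R(O) = O - 3 = -3 + O)
p(P, m) = -2*m
A = -3 (A = (-3 + 4) - 1*4 = 1 - 4 = -3)
X(Y, J) = 36 + Y
-12567*X(A, y(0, p(3, 2))) = -12567*(36 - 3) = -12567*33 = -414711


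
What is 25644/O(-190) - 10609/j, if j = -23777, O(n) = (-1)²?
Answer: 609747997/23777 ≈ 25644.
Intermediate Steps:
O(n) = 1
25644/O(-190) - 10609/j = 25644/1 - 10609/(-23777) = 25644*1 - 10609*(-1/23777) = 25644 + 10609/23777 = 609747997/23777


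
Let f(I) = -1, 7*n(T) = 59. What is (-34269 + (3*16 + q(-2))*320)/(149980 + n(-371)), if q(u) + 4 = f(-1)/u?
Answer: -140203/1049919 ≈ -0.13354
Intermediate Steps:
n(T) = 59/7 (n(T) = (⅐)*59 = 59/7)
q(u) = -4 - 1/u
(-34269 + (3*16 + q(-2))*320)/(149980 + n(-371)) = (-34269 + (3*16 + (-4 - 1/(-2)))*320)/(149980 + 59/7) = (-34269 + (48 + (-4 - 1*(-½)))*320)/(1049919/7) = (-34269 + (48 + (-4 + ½))*320)*(7/1049919) = (-34269 + (48 - 7/2)*320)*(7/1049919) = (-34269 + (89/2)*320)*(7/1049919) = (-34269 + 14240)*(7/1049919) = -20029*7/1049919 = -140203/1049919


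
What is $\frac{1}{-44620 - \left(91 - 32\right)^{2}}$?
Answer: $- \frac{1}{48101} \approx -2.079 \cdot 10^{-5}$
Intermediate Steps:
$\frac{1}{-44620 - \left(91 - 32\right)^{2}} = \frac{1}{-44620 - 59^{2}} = \frac{1}{-44620 - 3481} = \frac{1}{-48101} = - \frac{1}{48101}$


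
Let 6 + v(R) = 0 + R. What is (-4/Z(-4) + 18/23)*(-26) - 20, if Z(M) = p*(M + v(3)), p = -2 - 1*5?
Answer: -43080/1127 ≈ -38.225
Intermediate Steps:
p = -7 (p = -2 - 5 = -7)
v(R) = -6 + R (v(R) = -6 + (0 + R) = -6 + R)
Z(M) = 21 - 7*M (Z(M) = -7*(M + (-6 + 3)) = -7*(M - 3) = -7*(-3 + M) = 21 - 7*M)
(-4/Z(-4) + 18/23)*(-26) - 20 = (-4/(21 - 7*(-4)) + 18/23)*(-26) - 20 = (-4/(21 + 28) + 18*(1/23))*(-26) - 20 = (-4/49 + 18/23)*(-26) - 20 = (790/1127)*(-26) - 20 = -20540/1127 - 20 = -43080/1127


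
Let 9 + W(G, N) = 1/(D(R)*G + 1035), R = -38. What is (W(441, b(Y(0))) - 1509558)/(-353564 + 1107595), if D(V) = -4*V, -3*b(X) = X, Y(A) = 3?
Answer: -102751696988/51324628077 ≈ -2.0020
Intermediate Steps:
b(X) = -X/3
W(G, N) = -9 + 1/(1035 + 152*G) (W(G, N) = -9 + 1/((-4*(-38))*G + 1035) = -9 + 1/(152*G + 1035) = -9 + 1/(1035 + 152*G))
(W(441, b(Y(0))) - 1509558)/(-353564 + 1107595) = (2*(-4657 - 684*441)/(1035 + 152*441) - 1509558)/(-353564 + 1107595) = (2*(-4657 - 301644)/(1035 + 67032) - 1509558)/754031 = (2*(-306301)/68067 - 1509558)*(1/754031) = (2*(1/68067)*(-306301) - 1509558)*(1/754031) = (-612602/68067 - 1509558)*(1/754031) = -102751696988/68067*1/754031 = -102751696988/51324628077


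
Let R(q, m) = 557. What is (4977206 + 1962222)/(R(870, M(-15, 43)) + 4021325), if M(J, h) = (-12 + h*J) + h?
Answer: 3469714/2010941 ≈ 1.7254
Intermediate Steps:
M(J, h) = -12 + h + J*h (M(J, h) = (-12 + J*h) + h = -12 + h + J*h)
(4977206 + 1962222)/(R(870, M(-15, 43)) + 4021325) = (4977206 + 1962222)/(557 + 4021325) = 6939428/4021882 = 6939428*(1/4021882) = 3469714/2010941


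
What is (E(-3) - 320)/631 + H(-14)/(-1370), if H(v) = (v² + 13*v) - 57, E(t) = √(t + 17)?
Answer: -411267/864470 + √14/631 ≈ -0.46981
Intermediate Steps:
E(t) = √(17 + t)
H(v) = -57 + v² + 13*v
(E(-3) - 320)/631 + H(-14)/(-1370) = (√(17 - 3) - 320)/631 + (-57 + (-14)² + 13*(-14))/(-1370) = (√14 - 320)*(1/631) + (-57 + 196 - 182)*(-1/1370) = (-320 + √14)*(1/631) - 43*(-1/1370) = (-320/631 + √14/631) + 43/1370 = -411267/864470 + √14/631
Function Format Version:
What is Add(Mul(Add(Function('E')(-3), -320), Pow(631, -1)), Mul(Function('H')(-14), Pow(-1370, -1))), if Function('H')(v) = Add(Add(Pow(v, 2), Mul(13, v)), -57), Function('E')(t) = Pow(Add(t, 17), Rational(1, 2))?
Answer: Add(Rational(-411267, 864470), Mul(Rational(1, 631), Pow(14, Rational(1, 2)))) ≈ -0.46981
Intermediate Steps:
Function('E')(t) = Pow(Add(17, t), Rational(1, 2))
Function('H')(v) = Add(-57, Pow(v, 2), Mul(13, v))
Add(Mul(Add(Function('E')(-3), -320), Pow(631, -1)), Mul(Function('H')(-14), Pow(-1370, -1))) = Add(Mul(Add(Pow(Add(17, -3), Rational(1, 2)), -320), Pow(631, -1)), Mul(Add(-57, Pow(-14, 2), Mul(13, -14)), Pow(-1370, -1))) = Add(Mul(Add(Pow(14, Rational(1, 2)), -320), Rational(1, 631)), Mul(Add(-57, 196, -182), Rational(-1, 1370))) = Add(Mul(Add(-320, Pow(14, Rational(1, 2))), Rational(1, 631)), Mul(-43, Rational(-1, 1370))) = Add(Add(Rational(-320, 631), Mul(Rational(1, 631), Pow(14, Rational(1, 2)))), Rational(43, 1370)) = Add(Rational(-411267, 864470), Mul(Rational(1, 631), Pow(14, Rational(1, 2))))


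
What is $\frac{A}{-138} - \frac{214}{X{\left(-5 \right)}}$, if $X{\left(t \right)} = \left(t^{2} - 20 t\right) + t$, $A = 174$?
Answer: $- \frac{4201}{1380} \approx -3.0442$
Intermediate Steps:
$X{\left(t \right)} = t^{2} - 19 t$
$\frac{A}{-138} - \frac{214}{X{\left(-5 \right)}} = \frac{174}{-138} - \frac{214}{\left(-5\right) \left(-19 - 5\right)} = 174 \left(- \frac{1}{138}\right) - \frac{214}{\left(-5\right) \left(-24\right)} = - \frac{29}{23} - \frac{214}{120} = - \frac{29}{23} - \frac{107}{60} = - \frac{4201}{1380}$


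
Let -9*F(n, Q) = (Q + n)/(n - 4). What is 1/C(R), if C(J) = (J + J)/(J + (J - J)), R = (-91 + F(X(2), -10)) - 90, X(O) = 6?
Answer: ½ ≈ 0.50000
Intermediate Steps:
F(n, Q) = -(Q + n)/(9*(-4 + n)) (F(n, Q) = -(Q + n)/(9*(n - 4)) = -(Q + n)/(9*(-4 + n)))
R = -1627/9 (R = (-91 + (-1*(-10) - 1*6)/(9*(-4 + 6))) - 90 = (-91 + (⅑)*(10 - 6)/2) - 90 = (-91 + (⅑)*(½)*4) - 90 = (-91 + 2/9) - 90 = -817/9 - 90 = -1627/9 ≈ -180.78)
C(J) = 2 (C(J) = (2*J)/(J + 0) = (2*J)/J = 2)
1/C(R) = 1/2 = ½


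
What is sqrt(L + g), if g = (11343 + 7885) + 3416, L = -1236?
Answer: 4*sqrt(1338) ≈ 146.31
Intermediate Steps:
g = 22644 (g = 19228 + 3416 = 22644)
sqrt(L + g) = sqrt(-1236 + 22644) = sqrt(21408) = 4*sqrt(1338)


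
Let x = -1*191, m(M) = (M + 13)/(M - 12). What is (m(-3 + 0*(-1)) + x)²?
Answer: 330625/9 ≈ 36736.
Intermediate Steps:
m(M) = (13 + M)/(-12 + M)
x = -191
(m(-3 + 0*(-1)) + x)² = ((13 + (-3 + 0*(-1)))/(-12 + (-3 + 0*(-1))) - 191)² = ((13 + (-3 + 0))/(-12 + (-3 + 0)) - 191)² = ((13 - 3)/(-12 - 3) - 191)² = (10/(-15) - 191)² = (-1/15*10 - 191)² = (-⅔ - 191)² = (-575/3)² = 330625/9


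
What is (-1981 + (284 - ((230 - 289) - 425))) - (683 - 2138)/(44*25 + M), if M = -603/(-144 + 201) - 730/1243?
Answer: -31157916496/25714987 ≈ -1211.7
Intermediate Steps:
M = -263713/23617 (M = -603/57 - 730*1/1243 = -603*1/57 - 730/1243 = -201/19 - 730/1243 = -263713/23617 ≈ -11.166)
(-1981 + (284 - ((230 - 289) - 425))) - (683 - 2138)/(44*25 + M) = (-1981 + (284 - ((230 - 289) - 425))) - (683 - 2138)/(44*25 - 263713/23617) = (-1981 + (284 - (-59 - 425))) - (-1455)/(1100 - 263713/23617) = (-1981 + (284 - 1*(-484))) - (-1455)/25714987/23617 = (-1981 + (284 + 484)) - (-1455)*23617/25714987 = (-1981 + 768) - 1*(-34362735/25714987) = -1213 + 34362735/25714987 = -31157916496/25714987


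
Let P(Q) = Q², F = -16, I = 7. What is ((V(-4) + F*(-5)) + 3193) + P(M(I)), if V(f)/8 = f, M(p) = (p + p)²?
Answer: 41657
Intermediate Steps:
M(p) = 4*p² (M(p) = (2*p)² = 4*p²)
V(f) = 8*f
((V(-4) + F*(-5)) + 3193) + P(M(I)) = ((8*(-4) - 16*(-5)) + 3193) + (4*7²)² = ((-32 + 80) + 3193) + (4*49)² = (48 + 3193) + 196² = 3241 + 38416 = 41657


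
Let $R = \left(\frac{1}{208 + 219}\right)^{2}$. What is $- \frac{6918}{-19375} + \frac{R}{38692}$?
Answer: $\frac{48804232454599}{136684302317500} \approx 0.35706$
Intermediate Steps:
$R = \frac{1}{182329}$ ($R = \left(\frac{1}{427}\right)^{2} = \frac{1}{182329} \approx 5.4846 \cdot 10^{-6}$)
$- \frac{6918}{-19375} + \frac{R}{38692} = - \frac{6918}{-19375} + \frac{1}{182329 \cdot 38692} = \left(-6918\right) \left(- \frac{1}{19375}\right) + \frac{1}{182329} \cdot \frac{1}{38692} = \frac{6918}{19375} + \frac{1}{7054673668} = \frac{48804232454599}{136684302317500}$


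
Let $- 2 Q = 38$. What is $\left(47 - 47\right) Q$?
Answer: $0$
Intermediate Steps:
$Q = -19$ ($Q = \left(- \frac{1}{2}\right) 38 = -19$)
$\left(47 - 47\right) Q = \left(47 - 47\right) \left(-19\right) = 0 \left(-19\right) = 0$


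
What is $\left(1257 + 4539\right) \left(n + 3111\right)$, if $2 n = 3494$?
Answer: $28156968$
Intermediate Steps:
$n = 1747$ ($n = \frac{1}{2} \cdot 3494 = 1747$)
$\left(1257 + 4539\right) \left(n + 3111\right) = \left(1257 + 4539\right) \left(1747 + 3111\right) = 5796 \cdot 4858 = 28156968$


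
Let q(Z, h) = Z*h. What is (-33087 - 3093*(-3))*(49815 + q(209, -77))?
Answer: -802853376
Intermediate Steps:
(-33087 - 3093*(-3))*(49815 + q(209, -77)) = (-33087 - 3093*(-3))*(49815 + 209*(-77)) = (-33087 + 9279)*(49815 - 16093) = -23808*33722 = -802853376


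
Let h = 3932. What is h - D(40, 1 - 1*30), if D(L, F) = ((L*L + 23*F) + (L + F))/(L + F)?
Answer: 42308/11 ≈ 3846.2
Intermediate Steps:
D(L, F) = (L + L² + 24*F)/(F + L) (D(L, F) = ((L² + 23*F) + (F + L))/(F + L) = (L + L² + 24*F)/(F + L))
h - D(40, 1 - 1*30) = 3932 - (40 + 40² + 24*(1 - 1*30))/((1 - 1*30) + 40) = 3932 - (40 + 1600 + 24*(1 - 30))/((1 - 30) + 40) = 3932 - (40 + 1600 + 24*(-29))/(-29 + 40) = 3932 - (40 + 1600 - 696)/11 = 3932 - 944/11 = 42308/11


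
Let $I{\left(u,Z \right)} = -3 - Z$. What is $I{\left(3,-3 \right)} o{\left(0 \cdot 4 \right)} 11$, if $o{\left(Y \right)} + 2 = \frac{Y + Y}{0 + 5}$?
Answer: $0$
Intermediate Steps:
$o{\left(Y \right)} = -2 + \frac{2 Y}{5}$ ($o{\left(Y \right)} = -2 + \frac{Y + Y}{0 + 5} = -2 + \frac{2 Y}{5}$)
$I{\left(3,-3 \right)} o{\left(0 \cdot 4 \right)} 11 = \left(-3 - -3\right) \left(-2 + \frac{2 \cdot 0 \cdot 4}{5}\right) 11 = \left(-3 + 3\right) \left(-2 + \frac{2}{5} \cdot 0\right) 11 = 0 \left(-2 + 0\right) 11 = 0 \left(-2\right) 11 = 0 \cdot 11 = 0$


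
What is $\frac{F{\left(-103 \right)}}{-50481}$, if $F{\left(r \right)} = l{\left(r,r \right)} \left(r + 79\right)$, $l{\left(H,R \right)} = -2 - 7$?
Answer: $- \frac{24}{5609} \approx -0.0042788$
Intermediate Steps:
$l{\left(H,R \right)} = -9$ ($l{\left(H,R \right)} = -2 - 7 = -9$)
$F{\left(r \right)} = -711 - 9 r$ ($F{\left(r \right)} = - 9 \left(r + 79\right) = - 9 \left(79 + r\right) = -711 - 9 r$)
$\frac{F{\left(-103 \right)}}{-50481} = \frac{-711 - -927}{-50481} = \left(-711 + 927\right) \left(- \frac{1}{50481}\right) = 216 \left(- \frac{1}{50481}\right) = - \frac{24}{5609}$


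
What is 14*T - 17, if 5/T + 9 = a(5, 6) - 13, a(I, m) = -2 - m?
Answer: -58/3 ≈ -19.333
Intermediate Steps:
T = -1/6 (T = 5/(-9 + ((-2 - 1*6) - 13)) = 5/(-9 + ((-2 - 6) - 13)) = 5/(-9 + (-8 - 13)) = 5/(-9 - 21) = 5/(-30) = 5*(-1/30) = -1/6 ≈ -0.16667)
14*T - 17 = 14*(-1/6) - 17 = -7/3 - 17 = -58/3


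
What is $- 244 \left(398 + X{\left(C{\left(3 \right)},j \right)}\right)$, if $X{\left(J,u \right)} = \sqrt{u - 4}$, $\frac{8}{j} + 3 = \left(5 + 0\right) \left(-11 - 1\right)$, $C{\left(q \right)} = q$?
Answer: $-97112 - \frac{488 i \sqrt{455}}{21} \approx -97112.0 - 495.69 i$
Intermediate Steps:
$j = - \frac{8}{63}$ ($j = \frac{8}{-3 + \left(5 + 0\right) \left(-11 - 1\right)} = \frac{8}{-3 + 5 \left(-12\right)} = \frac{8}{-3 - 60} = \frac{8}{-63} = 8 \left(- \frac{1}{63}\right) = - \frac{8}{63} \approx -0.12698$)
$X{\left(J,u \right)} = \sqrt{-4 + u}$
$- 244 \left(398 + X{\left(C{\left(3 \right)},j \right)}\right) = - 244 \left(398 + \sqrt{-4 - \frac{8}{63}}\right) = - 244 \left(398 + \sqrt{- \frac{260}{63}}\right) = - 244 \left(398 + \frac{2 i \sqrt{455}}{21}\right) = -97112 - \frac{488 i \sqrt{455}}{21}$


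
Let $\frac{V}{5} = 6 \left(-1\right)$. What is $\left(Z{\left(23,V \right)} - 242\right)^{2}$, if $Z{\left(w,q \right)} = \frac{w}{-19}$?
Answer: $\frac{21353641}{361} \approx 59151.0$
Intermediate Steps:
$V = -30$ ($V = 5 \cdot 6 \left(-1\right) = 5 \left(-6\right) = -30$)
$Z{\left(w,q \right)} = - \frac{w}{19}$ ($Z{\left(w,q \right)} = w \left(- \frac{1}{19}\right) = - \frac{w}{19}$)
$\left(Z{\left(23,V \right)} - 242\right)^{2} = \left(\left(- \frac{1}{19}\right) 23 - 242\right)^{2} = \left(- \frac{23}{19} - 242\right)^{2} = \left(- \frac{4621}{19}\right)^{2} = \frac{21353641}{361}$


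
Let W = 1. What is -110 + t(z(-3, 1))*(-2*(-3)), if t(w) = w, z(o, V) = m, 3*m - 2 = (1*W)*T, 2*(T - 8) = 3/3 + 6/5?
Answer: -439/5 ≈ -87.800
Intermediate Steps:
T = 91/10 (T = 8 + (3/3 + 6/5)/2 = 8 + (3*(⅓) + 6*(⅕))/2 = 8 + (1 + 6/5)/2 = 8 + (½)*(11/5) = 8 + 11/10 = 91/10 ≈ 9.1000)
m = 37/10 (m = ⅔ + ((1*1)*(91/10))/3 = ⅔ + (1*(91/10))/3 = ⅔ + (⅓)*(91/10) = ⅔ + 91/30 = 37/10 ≈ 3.7000)
z(o, V) = 37/10
-110 + t(z(-3, 1))*(-2*(-3)) = -110 + 37*(-2*(-3))/10 = -110 + (37/10)*6 = -110 + 111/5 = -439/5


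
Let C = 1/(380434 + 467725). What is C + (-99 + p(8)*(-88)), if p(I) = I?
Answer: -681071676/848159 ≈ -803.00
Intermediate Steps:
C = 1/848159 ≈ 1.1790e-6
C + (-99 + p(8)*(-88)) = 1/848159 + (-99 + 8*(-88)) = 1/848159 + (-99 - 704) = 1/848159 - 803 = -681071676/848159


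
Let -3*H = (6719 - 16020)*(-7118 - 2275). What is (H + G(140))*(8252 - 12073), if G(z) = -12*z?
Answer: 111279407131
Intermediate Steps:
H = -29121431 (H = -(6719 - 16020)*(-7118 - 2275)/3 = -(-9301)*(-9393)/3 = -⅓*87364293 = -29121431)
(H + G(140))*(8252 - 12073) = (-29121431 - 12*140)*(8252 - 12073) = (-29121431 - 1680)*(-3821) = -29123111*(-3821) = 111279407131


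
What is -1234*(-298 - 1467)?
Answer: 2178010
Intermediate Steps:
-1234*(-298 - 1467) = -1234*(-1765) = 2178010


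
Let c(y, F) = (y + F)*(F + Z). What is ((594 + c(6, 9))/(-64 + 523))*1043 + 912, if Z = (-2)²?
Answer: 413845/153 ≈ 2704.9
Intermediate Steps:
Z = 4
c(y, F) = (4 + F)*(F + y) (c(y, F) = (y + F)*(F + 4) = (F + y)*(4 + F) = (4 + F)*(F + y))
((594 + c(6, 9))/(-64 + 523))*1043 + 912 = ((594 + (9² + 4*9 + 4*6 + 9*6))/(-64 + 523))*1043 + 912 = ((594 + (81 + 36 + 24 + 54))/459)*1043 + 912 = ((594 + 195)*(1/459))*1043 + 912 = (789*(1/459))*1043 + 912 = (263/153)*1043 + 912 = 274309/153 + 912 = 413845/153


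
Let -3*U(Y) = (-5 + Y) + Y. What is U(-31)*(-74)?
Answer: -4958/3 ≈ -1652.7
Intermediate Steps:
U(Y) = 5/3 - 2*Y/3 (U(Y) = -((-5 + Y) + Y)/3 = -(-5 + 2*Y)/3 = 5/3 - 2*Y/3)
U(-31)*(-74) = (5/3 - 2/3*(-31))*(-74) = (5/3 + 62/3)*(-74) = (67/3)*(-74) = -4958/3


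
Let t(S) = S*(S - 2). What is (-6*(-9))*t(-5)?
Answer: 1890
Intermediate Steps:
t(S) = S*(-2 + S)
(-6*(-9))*t(-5) = (-6*(-9))*(-5*(-2 - 5)) = 54*(-5*(-7)) = 54*35 = 1890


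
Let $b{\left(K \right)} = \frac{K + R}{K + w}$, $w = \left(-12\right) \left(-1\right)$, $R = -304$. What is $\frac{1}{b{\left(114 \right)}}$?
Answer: $- \frac{63}{95} \approx -0.66316$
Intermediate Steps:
$w = 12$
$b{\left(K \right)} = \frac{-304 + K}{12 + K}$ ($b{\left(K \right)} = \frac{K - 304}{K + 12} = \frac{-304 + K}{12 + K}$)
$\frac{1}{b{\left(114 \right)}} = \frac{1}{\frac{1}{12 + 114} \left(-304 + 114\right)} = \frac{1}{\frac{1}{126} \left(-190\right)} = \frac{1}{- \frac{95}{63}} = - \frac{63}{95}$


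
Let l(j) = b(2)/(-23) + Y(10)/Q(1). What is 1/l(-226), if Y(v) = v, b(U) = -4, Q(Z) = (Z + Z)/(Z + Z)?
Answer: 23/234 ≈ 0.098291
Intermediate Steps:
Q(Z) = 1 (Q(Z) = (2*Z)/((2*Z)) = (2*Z)*(1/(2*Z)) = 1)
l(j) = 234/23 (l(j) = -4/(-23) + 10/1 = -4*(-1/23) + 10*1 = 4/23 + 10 = 234/23)
1/l(-226) = 1/(234/23) = 23/234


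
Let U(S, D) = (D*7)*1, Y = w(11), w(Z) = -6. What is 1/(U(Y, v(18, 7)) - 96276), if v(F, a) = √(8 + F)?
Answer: -48138/4634533451 - 7*√26/9269066902 ≈ -1.0391e-5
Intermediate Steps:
Y = -6
U(S, D) = 7*D (U(S, D) = (7*D)*1 = 7*D)
1/(U(Y, v(18, 7)) - 96276) = 1/(7*√(8 + 18) - 96276) = 1/(7*√26 - 96276) = 1/(-96276 + 7*√26)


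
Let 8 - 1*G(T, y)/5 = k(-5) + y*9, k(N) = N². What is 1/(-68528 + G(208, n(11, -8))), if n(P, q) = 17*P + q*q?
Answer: -1/79908 ≈ -1.2514e-5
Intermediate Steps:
n(P, q) = q² + 17*P (n(P, q) = 17*P + q² = q² + 17*P)
G(T, y) = -85 - 45*y (G(T, y) = 40 - 5*((-5)² + y*9) = 40 - 5*(25 + 9*y) = 40 + (-125 - 45*y) = -85 - 45*y)
1/(-68528 + G(208, n(11, -8))) = 1/(-68528 + (-85 - 45*((-8)² + 17*11))) = 1/(-68528 + (-85 - 45*(64 + 187))) = 1/(-68528 + (-85 - 45*251)) = 1/(-68528 + (-85 - 11295)) = 1/(-68528 - 11380) = 1/(-79908) = -1/79908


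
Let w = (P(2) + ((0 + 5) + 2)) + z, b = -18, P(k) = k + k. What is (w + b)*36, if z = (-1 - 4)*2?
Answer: -612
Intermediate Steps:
P(k) = 2*k
z = -10 (z = -5*2 = -10)
w = 1 (w = (2*2 + ((0 + 5) + 2)) - 10 = (4 + (5 + 2)) - 10 = (4 + 7) - 10 = 11 - 10 = 1)
(w + b)*36 = (1 - 18)*36 = -17*36 = -612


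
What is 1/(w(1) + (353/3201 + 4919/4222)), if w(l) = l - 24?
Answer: -13514622/293600221 ≈ -0.046031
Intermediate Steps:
w(l) = -24 + l
1/(w(1) + (353/3201 + 4919/4222)) = 1/((-24 + 1) + (353/3201 + 4919/4222)) = 1/(-23 + (353*(1/3201) + 4919*(1/4222))) = 1/(-23 + (353/3201 + 4919/4222)) = 1/(-23 + 17236085/13514622) = 1/(-293600221/13514622) = -13514622/293600221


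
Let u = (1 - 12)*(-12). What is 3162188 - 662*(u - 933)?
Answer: 3692450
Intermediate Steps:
u = 132 (u = -11*(-12) = 132)
3162188 - 662*(u - 933) = 3162188 - 662*(132 - 933) = 3162188 - 662*(-801) = 3162188 + 530262 = 3692450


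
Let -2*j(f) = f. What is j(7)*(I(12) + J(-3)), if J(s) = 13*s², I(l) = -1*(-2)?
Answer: -833/2 ≈ -416.50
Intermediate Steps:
I(l) = 2
j(f) = -f/2
j(7)*(I(12) + J(-3)) = (-½*7)*(2 + 13*(-3)²) = -7*(2 + 13*9)/2 = -7*(2 + 117)/2 = -7/2*119 = -833/2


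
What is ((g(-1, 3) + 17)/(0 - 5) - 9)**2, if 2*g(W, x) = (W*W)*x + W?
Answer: 3969/25 ≈ 158.76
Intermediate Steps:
g(W, x) = W/2 + x*W**2/2 (g(W, x) = ((W*W)*x + W)/2 = (W**2*x + W)/2 = (x*W**2 + W)/2 = (W + x*W**2)/2 = W/2 + x*W**2/2)
((g(-1, 3) + 17)/(0 - 5) - 9)**2 = (((1/2)*(-1)*(1 - 1*3) + 17)/(0 - 5) - 9)**2 = (((1/2)*(-1)*(1 - 3) + 17)/(-5) - 9)**2 = (((1/2)*(-1)*(-2) + 17)*(-1/5) - 9)**2 = ((1 + 17)*(-1/5) - 9)**2 = (18*(-1/5) - 9)**2 = (-18/5 - 9)**2 = (-63/5)**2 = 3969/25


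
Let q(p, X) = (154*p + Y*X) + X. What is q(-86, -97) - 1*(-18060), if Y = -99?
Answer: 14322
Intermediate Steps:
q(p, X) = -98*X + 154*p (q(p, X) = (154*p - 99*X) + X = (-99*X + 154*p) + X = -98*X + 154*p)
q(-86, -97) - 1*(-18060) = (-98*(-97) + 154*(-86)) - 1*(-18060) = (9506 - 13244) + 18060 = -3738 + 18060 = 14322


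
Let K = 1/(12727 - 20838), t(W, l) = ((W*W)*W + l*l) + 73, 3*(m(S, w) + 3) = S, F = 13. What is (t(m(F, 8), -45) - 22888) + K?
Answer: -4552428553/218997 ≈ -20788.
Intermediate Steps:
m(S, w) = -3 + S/3
t(W, l) = 73 + W³ + l² (t(W, l) = (W²*W + l²) + 73 = (W³ + l²) + 73 = 73 + W³ + l²)
K = -1/8111 (K = 1/(-8111) = -1/8111 ≈ -0.00012329)
(t(m(F, 8), -45) - 22888) + K = ((73 + (-3 + (⅓)*13)³ + (-45)²) - 22888) - 1/8111 = ((73 + (-3 + 13/3)³ + 2025) - 22888) - 1/8111 = ((73 + (4/3)³ + 2025) - 22888) - 1/8111 = ((73 + 64/27 + 2025) - 22888) - 1/8111 = (56710/27 - 22888) - 1/8111 = -561266/27 - 1/8111 = -4552428553/218997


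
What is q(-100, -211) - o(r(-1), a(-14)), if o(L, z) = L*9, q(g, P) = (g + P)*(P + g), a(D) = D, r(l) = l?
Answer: 96730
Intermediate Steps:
q(g, P) = (P + g)**2 (q(g, P) = (P + g)*(P + g) = (P + g)**2)
o(L, z) = 9*L
q(-100, -211) - o(r(-1), a(-14)) = (-211 - 100)**2 - 9*(-1) = (-311)**2 - 1*(-9) = 96721 + 9 = 96730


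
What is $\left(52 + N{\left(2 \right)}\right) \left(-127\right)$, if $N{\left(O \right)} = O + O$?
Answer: $-7112$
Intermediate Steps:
$N{\left(O \right)} = 2 O$
$\left(52 + N{\left(2 \right)}\right) \left(-127\right) = \left(52 + 2 \cdot 2\right) \left(-127\right) = \left(52 + 4\right) \left(-127\right) = 56 \left(-127\right) = -7112$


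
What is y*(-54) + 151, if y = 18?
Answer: -821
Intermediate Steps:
y*(-54) + 151 = 18*(-54) + 151 = -972 + 151 = -821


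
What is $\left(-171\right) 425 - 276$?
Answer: $-72951$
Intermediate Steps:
$\left(-171\right) 425 - 276 = -72675 - 276 = -72951$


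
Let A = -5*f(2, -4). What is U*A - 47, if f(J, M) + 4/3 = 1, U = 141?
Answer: 188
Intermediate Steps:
f(J, M) = -⅓ (f(J, M) = -4/3 + 1 = -⅓)
A = 5/3 (A = -5*(-⅓) = 5/3 ≈ 1.6667)
U*A - 47 = 141*(5/3) - 47 = 235 - 47 = 188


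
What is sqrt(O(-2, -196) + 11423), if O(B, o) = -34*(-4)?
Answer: sqrt(11559) ≈ 107.51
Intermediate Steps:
O(B, o) = 136
sqrt(O(-2, -196) + 11423) = sqrt(136 + 11423) = sqrt(11559)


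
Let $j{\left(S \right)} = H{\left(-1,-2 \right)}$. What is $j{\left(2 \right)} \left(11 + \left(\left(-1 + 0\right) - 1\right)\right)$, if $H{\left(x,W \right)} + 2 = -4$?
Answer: $-54$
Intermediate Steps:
$H{\left(x,W \right)} = -6$ ($H{\left(x,W \right)} = -2 - 4 = -6$)
$j{\left(S \right)} = -6$
$j{\left(2 \right)} \left(11 + \left(\left(-1 + 0\right) - 1\right)\right) = - 6 \left(11 + \left(\left(-1 + 0\right) - 1\right)\right) = - 6 \left(11 - 2\right) = \left(-6\right) 9 = -54$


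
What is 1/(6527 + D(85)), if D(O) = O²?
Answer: 1/13752 ≈ 7.2717e-5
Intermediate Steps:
1/(6527 + D(85)) = 1/(6527 + 85²) = 1/(6527 + 7225) = 1/13752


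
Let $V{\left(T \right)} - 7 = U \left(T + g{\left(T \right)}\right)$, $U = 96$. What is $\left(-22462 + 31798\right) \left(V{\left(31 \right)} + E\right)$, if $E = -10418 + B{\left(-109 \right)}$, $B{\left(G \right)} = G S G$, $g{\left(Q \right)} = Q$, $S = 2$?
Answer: $180212808$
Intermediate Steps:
$B{\left(G \right)} = 2 G^{2}$ ($B{\left(G \right)} = G 2 G = 2 G G = 2 G^{2}$)
$V{\left(T \right)} = 7 + 192 T$ ($V{\left(T \right)} = 7 + 96 \left(T + T\right) = 7 + 96 \cdot 2 T = 7 + 192 T$)
$E = 13344$ ($E = -10418 + 2 \left(-109\right)^{2} = -10418 + 2 \cdot 11881 = -10418 + 23762 = 13344$)
$\left(-22462 + 31798\right) \left(V{\left(31 \right)} + E\right) = \left(-22462 + 31798\right) \left(\left(7 + 192 \cdot 31\right) + 13344\right) = 9336 \left(\left(7 + 5952\right) + 13344\right) = 9336 \left(5959 + 13344\right) = 9336 \cdot 19303 = 180212808$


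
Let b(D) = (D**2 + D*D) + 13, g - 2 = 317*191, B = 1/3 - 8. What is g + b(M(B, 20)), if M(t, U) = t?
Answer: 546116/9 ≈ 60680.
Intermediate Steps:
B = -23/3 (B = 1*(1/3) - 8 = 1/3 - 8 = -23/3 ≈ -7.6667)
g = 60549 (g = 2 + 317*191 = 2 + 60547 = 60549)
b(D) = 13 + 2*D**2 (b(D) = (D**2 + D**2) + 13 = 2*D**2 + 13 = 13 + 2*D**2)
g + b(M(B, 20)) = 60549 + (13 + 2*(-23/3)**2) = 60549 + (13 + 2*(529/9)) = 60549 + (13 + 1058/9) = 60549 + 1175/9 = 546116/9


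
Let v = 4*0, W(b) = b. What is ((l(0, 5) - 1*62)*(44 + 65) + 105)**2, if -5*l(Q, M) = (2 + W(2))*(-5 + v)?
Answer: 38651089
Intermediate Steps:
v = 0
l(Q, M) = 4 (l(Q, M) = -(2 + 2)*(-5 + 0)/5 = -4*(-5)/5 = -1/5*(-20) = 4)
((l(0, 5) - 1*62)*(44 + 65) + 105)**2 = ((4 - 1*62)*(44 + 65) + 105)**2 = ((4 - 62)*109 + 105)**2 = (-58*109 + 105)**2 = (-6322 + 105)**2 = (-6217)**2 = 38651089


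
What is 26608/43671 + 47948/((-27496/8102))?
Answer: -2120543354431/150097227 ≈ -14128.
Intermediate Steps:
26608/43671 + 47948/((-27496/8102)) = 26608*(1/43671) + 47948/((-27496*1/8102)) = 26608/43671 + 47948/(-13748/4051) = 26608/43671 + 47948*(-4051/13748) = 26608/43671 - 48559337/3437 = -2120543354431/150097227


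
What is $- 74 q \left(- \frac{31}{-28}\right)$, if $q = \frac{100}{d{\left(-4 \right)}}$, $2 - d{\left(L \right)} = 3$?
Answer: $\frac{57350}{7} \approx 8192.9$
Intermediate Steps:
$d{\left(L \right)} = -1$ ($d{\left(L \right)} = 2 - 3 = -1$)
$q = -100$ ($q = \frac{100}{-1} = 100 \left(-1\right) = -100$)
$- 74 q \left(- \frac{31}{-28}\right) = \left(-74\right) \left(-100\right) \left(- \frac{31}{-28}\right) = 7400 \left(\left(-31\right) \left(- \frac{1}{28}\right)\right) = 7400 \cdot \frac{31}{28} = \frac{57350}{7}$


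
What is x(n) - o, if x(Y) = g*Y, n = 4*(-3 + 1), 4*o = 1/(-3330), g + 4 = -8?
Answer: 1278721/13320 ≈ 96.000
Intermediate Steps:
g = -12 (g = -4 - 8 = -12)
o = -1/13320 (o = (1/4)/(-3330) = (1/4)*(-1/3330) = -1/13320 ≈ -7.5075e-5)
n = -8 (n = 4*(-2) = -8)
x(Y) = -12*Y
x(n) - o = -12*(-8) - 1*(-1/13320) = 96 + 1/13320 = 1278721/13320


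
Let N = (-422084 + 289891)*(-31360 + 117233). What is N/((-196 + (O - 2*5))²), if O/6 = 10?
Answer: -11351809489/21316 ≈ -5.3255e+5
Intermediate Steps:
N = -11351809489 (N = -132193*85873 = -11351809489)
O = 60 (O = 6*10 = 60)
N/((-196 + (O - 2*5))²) = -11351809489/(-196 + (60 - 2*5))² = -11351809489/(-196 + (60 - 10))² = -11351809489/(-196 + 50)² = -11351809489/((-146)²) = -11351809489/21316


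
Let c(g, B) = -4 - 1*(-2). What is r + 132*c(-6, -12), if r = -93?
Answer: -357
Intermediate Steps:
c(g, B) = -2 (c(g, B) = -4 + 2 = -2)
r + 132*c(-6, -12) = -93 + 132*(-2) = -93 - 264 = -357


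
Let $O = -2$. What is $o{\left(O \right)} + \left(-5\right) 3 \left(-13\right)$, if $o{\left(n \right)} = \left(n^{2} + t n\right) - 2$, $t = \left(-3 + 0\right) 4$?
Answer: $221$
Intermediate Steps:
$t = -12$ ($t = \left(-3\right) 4 = -12$)
$o{\left(n \right)} = -2 + n^{2} - 12 n$ ($o{\left(n \right)} = \left(n^{2} - 12 n\right) - 2 = -2 + n^{2} - 12 n$)
$o{\left(O \right)} + \left(-5\right) 3 \left(-13\right) = \left(-2 + \left(-2\right)^{2} - -24\right) + \left(-5\right) 3 \left(-13\right) = \left(-2 + 4 + 24\right) - -195 = 26 + 195 = 221$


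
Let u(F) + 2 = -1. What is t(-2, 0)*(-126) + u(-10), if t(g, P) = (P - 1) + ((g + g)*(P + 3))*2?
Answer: 3147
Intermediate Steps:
u(F) = -3 (u(F) = -2 - 1 = -3)
t(g, P) = -1 + P + 4*g*(3 + P) (t(g, P) = (-1 + P) + ((2*g)*(3 + P))*2 = (-1 + P) + (2*g*(3 + P))*2 = (-1 + P) + 4*g*(3 + P) = -1 + P + 4*g*(3 + P))
t(-2, 0)*(-126) + u(-10) = (-1 + 0 + 12*(-2) + 4*0*(-2))*(-126) - 3 = (-1 + 0 - 24 + 0)*(-126) - 3 = -25*(-126) - 3 = 3150 - 3 = 3147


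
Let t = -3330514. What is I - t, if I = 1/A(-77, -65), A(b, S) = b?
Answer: 256449577/77 ≈ 3.3305e+6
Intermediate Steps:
I = -1/77 (I = 1/(-77) = -1/77 ≈ -0.012987)
I - t = -1/77 - 1*(-3330514) = -1/77 + 3330514 = 256449577/77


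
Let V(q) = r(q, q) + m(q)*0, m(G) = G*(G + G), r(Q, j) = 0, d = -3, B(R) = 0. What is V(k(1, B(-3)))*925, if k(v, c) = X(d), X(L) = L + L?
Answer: 0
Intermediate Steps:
X(L) = 2*L
m(G) = 2*G² (m(G) = G*(2*G) = 2*G²)
k(v, c) = -6 (k(v, c) = 2*(-3) = -6)
V(q) = 0 (V(q) = 0 + (2*q²)*0 = 0 + 0 = 0)
V(k(1, B(-3)))*925 = 0*925 = 0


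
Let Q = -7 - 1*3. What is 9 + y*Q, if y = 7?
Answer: -61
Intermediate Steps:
Q = -10 (Q = -7 - 3 = -10)
9 + y*Q = 9 + 7*(-10) = 9 - 70 = -61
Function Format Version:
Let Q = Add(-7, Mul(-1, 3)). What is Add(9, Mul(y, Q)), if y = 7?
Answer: -61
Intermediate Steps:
Q = -10 (Q = Add(-7, -3) = -10)
Add(9, Mul(y, Q)) = Add(9, Mul(7, -10)) = Add(9, -70) = -61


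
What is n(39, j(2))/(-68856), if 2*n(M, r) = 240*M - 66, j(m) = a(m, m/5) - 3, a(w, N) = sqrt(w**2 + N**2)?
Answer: -1549/22952 ≈ -0.067489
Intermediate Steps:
a(w, N) = sqrt(N**2 + w**2)
j(m) = -3 + sqrt(26)*sqrt(m**2)/5 (j(m) = sqrt((m/5)**2 + m**2) - 3 = sqrt(m**2/25 + m**2) - 3 = sqrt(26*m**2/25) - 3 = sqrt(26)*sqrt(m**2)/5 - 3 = -3 + sqrt(26)*sqrt(m**2)/5)
n(M, r) = -33 + 120*M (n(M, r) = (240*M - 66)/2 = (-66 + 240*M)/2 = -33 + 120*M)
n(39, j(2))/(-68856) = (-33 + 120*39)/(-68856) = (-33 + 4680)*(-1/68856) = 4647*(-1/68856) = -1549/22952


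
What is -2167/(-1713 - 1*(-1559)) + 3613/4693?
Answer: 975103/65702 ≈ 14.841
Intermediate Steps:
-2167/(-1713 - 1*(-1559)) + 3613/4693 = -2167/(-1713 + 1559) + 3613*(1/4693) = -2167/(-154) + 3613/4693 = -2167*(-1/154) + 3613/4693 = 197/14 + 3613/4693 = 975103/65702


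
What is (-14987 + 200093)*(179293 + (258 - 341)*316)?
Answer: 28333249890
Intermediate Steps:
(-14987 + 200093)*(179293 + (258 - 341)*316) = 185106*(179293 - 83*316) = 185106*(179293 - 26228) = 185106*153065 = 28333249890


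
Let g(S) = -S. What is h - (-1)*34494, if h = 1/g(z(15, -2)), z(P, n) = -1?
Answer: 34495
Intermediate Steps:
h = 1 (h = 1/(-1*(-1)) = 1/1 = 1)
h - (-1)*34494 = 1 - (-1)*34494 = 1 - 1*(-34494) = 1 + 34494 = 34495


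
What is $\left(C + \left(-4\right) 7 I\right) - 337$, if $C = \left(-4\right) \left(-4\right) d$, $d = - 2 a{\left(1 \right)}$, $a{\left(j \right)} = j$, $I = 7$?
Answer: $-565$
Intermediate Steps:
$d = -2$ ($d = \left(-2\right) 1 = -2$)
$C = -32$ ($C = \left(-4\right) \left(-4\right) \left(-2\right) = 16 \left(-2\right) = -32$)
$\left(C + \left(-4\right) 7 I\right) - 337 = \left(-32 + \left(-4\right) 7 \cdot 7\right) - 337 = \left(-32 - 196\right) - 337 = -228 - 337 = -565$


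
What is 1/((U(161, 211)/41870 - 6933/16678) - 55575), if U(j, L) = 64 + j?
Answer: -34915393/1940437292583 ≈ -1.7994e-5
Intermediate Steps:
1/((U(161, 211)/41870 - 6933/16678) - 55575) = 1/(((64 + 161)/41870 - 6933/16678) - 55575) = 1/((225*(1/41870) - 6933*1/16678) - 55575) = 1/((45/8374 - 6933/16678) - 55575) = 1/(-14326608/34915393 - 55575) = 1/(-1940437292583/34915393) = -34915393/1940437292583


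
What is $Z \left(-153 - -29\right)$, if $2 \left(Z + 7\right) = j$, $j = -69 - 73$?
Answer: $9672$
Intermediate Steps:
$j = -142$ ($j = -69 - 73 = -142$)
$Z = -78$ ($Z = -7 + \frac{1}{2} \left(-142\right) = -7 - 71 = -78$)
$Z \left(-153 - -29\right) = - 78 \left(-153 - -29\right) = - 78 \left(-153 + 29\right) = \left(-78\right) \left(-124\right) = 9672$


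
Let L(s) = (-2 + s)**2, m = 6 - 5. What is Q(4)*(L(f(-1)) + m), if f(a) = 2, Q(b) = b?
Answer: 4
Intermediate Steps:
m = 1
Q(4)*(L(f(-1)) + m) = 4*((-2 + 2)**2 + 1) = 4*(0**2 + 1) = 4*(0 + 1) = 4*1 = 4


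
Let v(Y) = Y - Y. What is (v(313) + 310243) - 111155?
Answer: 199088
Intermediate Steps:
v(Y) = 0
(v(313) + 310243) - 111155 = (0 + 310243) - 111155 = 310243 - 111155 = 199088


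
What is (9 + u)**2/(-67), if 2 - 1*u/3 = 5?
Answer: 0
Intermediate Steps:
u = -9 (u = 6 - 3*5 = 6 - 15 = -9)
(9 + u)**2/(-67) = (9 - 9)**2/(-67) = 0**2*(-1/67) = 0*(-1/67) = 0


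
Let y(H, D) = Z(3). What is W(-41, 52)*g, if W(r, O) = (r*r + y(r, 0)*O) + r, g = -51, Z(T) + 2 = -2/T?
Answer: -76568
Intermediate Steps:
Z(T) = -2 - 2/T
y(H, D) = -8/3 (y(H, D) = -2 - 2/3 = -2 - 2*⅓ = -2 - ⅔ = -8/3)
W(r, O) = r + r² - 8*O/3 (W(r, O) = (r*r - 8*O/3) + r = (r² - 8*O/3) + r = r + r² - 8*O/3)
W(-41, 52)*g = (-41 + (-41)² - 8/3*52)*(-51) = (-41 + 1681 - 416/3)*(-51) = (4504/3)*(-51) = -76568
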